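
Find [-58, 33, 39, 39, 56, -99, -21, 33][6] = -21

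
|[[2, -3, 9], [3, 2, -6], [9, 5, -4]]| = 143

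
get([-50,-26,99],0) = -50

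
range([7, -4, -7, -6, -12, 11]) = 23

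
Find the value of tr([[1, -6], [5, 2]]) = diagonal: 1 + 2
= 3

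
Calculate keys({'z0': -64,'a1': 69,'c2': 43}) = ['z0', 'a1', 'c2']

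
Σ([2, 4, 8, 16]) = 30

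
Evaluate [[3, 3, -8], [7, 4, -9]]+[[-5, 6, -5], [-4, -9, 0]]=[[-2, 9, -13], [3, -5, -9]]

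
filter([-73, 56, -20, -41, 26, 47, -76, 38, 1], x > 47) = keep x where x > 47: -73✗, 56✓, -20✗, -41✗, 26✗, 47✗, -76✗, 38✗, 1✗
= [56]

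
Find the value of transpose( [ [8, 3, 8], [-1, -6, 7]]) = [[8, -1], [3, -6], [8, 7]]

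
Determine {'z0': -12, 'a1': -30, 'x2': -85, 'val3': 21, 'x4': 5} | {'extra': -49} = {'z0': -12, 'a1': -30, 'x2': -85, 'val3': 21, 'x4': 5, 'extra': -49}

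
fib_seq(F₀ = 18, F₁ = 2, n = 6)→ [18, 2, 20, 22, 42, 64]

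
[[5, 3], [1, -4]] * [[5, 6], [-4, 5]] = C[0][0] = (5)*(5) + (3)*(-4) = 13
C[0][1] = (5)*(6) + (3)*(5) = 45
C[1][0] = (1)*(5) + (-4)*(-4) = 21
C[1][1] = (1)*(6) + (-4)*(5) = -14
= [[13, 45], [21, -14]]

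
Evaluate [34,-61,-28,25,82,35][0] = 34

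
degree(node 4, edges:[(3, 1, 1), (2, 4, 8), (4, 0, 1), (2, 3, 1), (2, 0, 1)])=incident: (2,4), (4,0)
= 2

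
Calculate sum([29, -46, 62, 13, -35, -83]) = -60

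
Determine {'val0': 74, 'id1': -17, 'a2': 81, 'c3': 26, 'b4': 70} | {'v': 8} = {'val0': 74, 'id1': -17, 'a2': 81, 'c3': 26, 'b4': 70, 'v': 8}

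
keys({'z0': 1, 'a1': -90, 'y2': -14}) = ['z0', 'a1', 'y2']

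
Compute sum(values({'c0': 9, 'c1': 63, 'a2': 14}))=86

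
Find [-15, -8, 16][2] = 16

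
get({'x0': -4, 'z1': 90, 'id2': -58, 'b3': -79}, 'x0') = -4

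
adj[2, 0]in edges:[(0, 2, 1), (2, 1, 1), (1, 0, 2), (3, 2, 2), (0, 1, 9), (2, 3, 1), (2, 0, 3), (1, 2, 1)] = 3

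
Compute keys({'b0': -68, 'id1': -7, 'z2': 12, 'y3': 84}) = ['b0', 'id1', 'z2', 'y3']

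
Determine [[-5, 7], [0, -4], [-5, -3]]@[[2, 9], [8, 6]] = C[0][0] = (-5)*(2) + (7)*(8) = 46
C[0][1] = (-5)*(9) + (7)*(6) = -3
C[1][0] = (0)*(2) + (-4)*(8) = -32
C[1][1] = (0)*(9) + (-4)*(6) = -24
C[2][0] = (-5)*(2) + (-3)*(8) = -34
C[2][1] = (-5)*(9) + (-3)*(6) = -63
= [[46, -3], [-32, -24], [-34, -63]]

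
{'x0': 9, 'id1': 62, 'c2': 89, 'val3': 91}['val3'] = 91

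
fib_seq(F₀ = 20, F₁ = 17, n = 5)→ F_2 = F_1 + F_0 = 37
F_3 = F_2 + F_1 = 54
F_4 = F_3 + F_2 = 91
= [20, 17, 37, 54, 91]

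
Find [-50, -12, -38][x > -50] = [-12, -38]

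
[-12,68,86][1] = 68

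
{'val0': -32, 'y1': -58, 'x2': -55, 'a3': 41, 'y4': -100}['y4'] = -100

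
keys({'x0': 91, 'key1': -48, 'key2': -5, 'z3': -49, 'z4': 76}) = ['x0', 'key1', 'key2', 'z3', 'z4']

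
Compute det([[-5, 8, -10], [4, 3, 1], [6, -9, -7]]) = (1)*(-5)*det([[3, 1], [-9, -7]]) + (-1)*(8)*det([[4, 1], [6, -7]]) + (1)*(-10)*det([[4, 3], [6, -9]])
= 60 + 272 + 540
= 872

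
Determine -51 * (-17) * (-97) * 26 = -2186574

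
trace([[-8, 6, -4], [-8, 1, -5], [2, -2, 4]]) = diagonal: (-8) + 1 + 4
= -3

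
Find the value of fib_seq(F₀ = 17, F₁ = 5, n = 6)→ F_2 = F_1 + F_0 = 22
F_3 = F_2 + F_1 = 27
F_4 = F_3 + F_2 = 49
...
= [17, 5, 22, 27, 49, 76]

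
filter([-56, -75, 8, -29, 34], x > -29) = [8, 34]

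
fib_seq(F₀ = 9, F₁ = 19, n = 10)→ F_2 = F_1 + F_0 = 28
F_3 = F_2 + F_1 = 47
F_4 = F_3 + F_2 = 75
...
= [9, 19, 28, 47, 75, 122, 197, 319, 516, 835]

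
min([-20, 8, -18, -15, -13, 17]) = -20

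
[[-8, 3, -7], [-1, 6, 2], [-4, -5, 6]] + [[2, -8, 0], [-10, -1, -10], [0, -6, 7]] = [[-6, -5, -7], [-11, 5, -8], [-4, -11, 13]]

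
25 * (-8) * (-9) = 1800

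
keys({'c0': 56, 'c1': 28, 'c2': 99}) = ['c0', 'c1', 'c2']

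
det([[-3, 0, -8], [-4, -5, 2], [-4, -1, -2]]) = (1)*(-3)*det([[-5, 2], [-1, -2]]) + (-1)*(0)*det([[-4, 2], [-4, -2]]) + (1)*(-8)*det([[-4, -5], [-4, -1]])
= -36 + 0 + 128
= 92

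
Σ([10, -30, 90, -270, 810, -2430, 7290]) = 10 + -30 + 90 + -270 + 810 + -2430 + 7290
= 5470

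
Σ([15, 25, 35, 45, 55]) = 175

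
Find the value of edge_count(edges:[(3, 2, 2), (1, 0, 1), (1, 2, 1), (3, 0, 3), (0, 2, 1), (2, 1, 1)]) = 6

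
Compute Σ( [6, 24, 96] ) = 6 + 24 + 96
= 126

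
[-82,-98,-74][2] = -74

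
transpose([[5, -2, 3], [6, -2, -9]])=[[5, 6], [-2, -2], [3, -9]]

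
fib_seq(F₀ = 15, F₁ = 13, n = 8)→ F_2 = F_1 + F_0 = 28
F_3 = F_2 + F_1 = 41
F_4 = F_3 + F_2 = 69
...
= [15, 13, 28, 41, 69, 110, 179, 289]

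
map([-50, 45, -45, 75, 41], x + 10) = [-40, 55, -35, 85, 51]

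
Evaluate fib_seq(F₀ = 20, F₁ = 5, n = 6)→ [20, 5, 25, 30, 55, 85]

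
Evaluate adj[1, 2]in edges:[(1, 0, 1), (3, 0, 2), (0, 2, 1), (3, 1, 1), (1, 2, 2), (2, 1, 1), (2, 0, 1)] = 2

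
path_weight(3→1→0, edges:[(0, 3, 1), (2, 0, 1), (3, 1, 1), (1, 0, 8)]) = 9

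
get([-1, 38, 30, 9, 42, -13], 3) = 9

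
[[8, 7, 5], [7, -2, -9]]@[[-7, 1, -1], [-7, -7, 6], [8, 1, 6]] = C[0][0] = (8)*(-7) + (7)*(-7) + (5)*(8) = -65
C[0][1] = (8)*(1) + (7)*(-7) + (5)*(1) = -36
C[0][2] = (8)*(-1) + (7)*(6) + (5)*(6) = 64
C[1][0] = (7)*(-7) + (-2)*(-7) + (-9)*(8) = -107
C[1][1] = (7)*(1) + (-2)*(-7) + (-9)*(1) = 12
C[1][2] = (7)*(-1) + (-2)*(6) + (-9)*(6) = -73
= [[-65, -36, 64], [-107, 12, -73]]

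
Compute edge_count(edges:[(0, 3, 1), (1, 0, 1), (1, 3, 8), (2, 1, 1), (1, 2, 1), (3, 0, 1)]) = 6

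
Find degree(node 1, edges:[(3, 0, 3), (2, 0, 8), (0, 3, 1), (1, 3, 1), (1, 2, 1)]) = incident: (1,3), (1,2)
= 2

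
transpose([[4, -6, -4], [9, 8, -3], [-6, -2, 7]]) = [[4, 9, -6], [-6, 8, -2], [-4, -3, 7]]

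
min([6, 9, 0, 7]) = 0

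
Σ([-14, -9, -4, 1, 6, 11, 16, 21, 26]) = 54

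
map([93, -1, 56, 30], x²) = (93)²=8649, (-1)²=1, (56)²=3136, (30)²=900
= [8649, 1, 3136, 900]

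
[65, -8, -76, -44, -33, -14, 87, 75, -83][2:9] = [-76, -44, -33, -14, 87, 75, -83]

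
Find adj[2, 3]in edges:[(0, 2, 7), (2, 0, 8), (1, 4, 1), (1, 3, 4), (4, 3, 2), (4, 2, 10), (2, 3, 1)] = 1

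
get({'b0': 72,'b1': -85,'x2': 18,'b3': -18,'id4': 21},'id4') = 21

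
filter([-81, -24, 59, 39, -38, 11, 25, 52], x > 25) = [59, 39, 52]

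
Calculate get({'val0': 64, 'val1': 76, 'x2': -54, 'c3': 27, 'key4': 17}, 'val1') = 76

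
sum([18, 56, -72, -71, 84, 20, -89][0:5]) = slice → [18, 56, -72, -71, 84]
18 + 56 + (-72) + (-71) + 84
= 15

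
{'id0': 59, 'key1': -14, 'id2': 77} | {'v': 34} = {'id0': 59, 'key1': -14, 'id2': 77, 'v': 34}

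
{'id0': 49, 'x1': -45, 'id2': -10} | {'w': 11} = {'id0': 49, 'x1': -45, 'id2': -10, 'w': 11}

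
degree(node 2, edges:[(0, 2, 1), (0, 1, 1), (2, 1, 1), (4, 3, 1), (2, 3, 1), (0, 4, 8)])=3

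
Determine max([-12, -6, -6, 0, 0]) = 0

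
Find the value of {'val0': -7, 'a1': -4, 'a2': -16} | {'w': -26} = {'val0': -7, 'a1': -4, 'a2': -16, 'w': -26}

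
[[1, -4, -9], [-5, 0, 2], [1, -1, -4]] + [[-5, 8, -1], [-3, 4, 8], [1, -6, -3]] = [[-4, 4, -10], [-8, 4, 10], [2, -7, -7]]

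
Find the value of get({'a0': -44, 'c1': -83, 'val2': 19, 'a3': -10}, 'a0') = -44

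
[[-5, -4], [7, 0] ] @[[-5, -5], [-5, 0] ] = [[45, 25], [-35, -35]]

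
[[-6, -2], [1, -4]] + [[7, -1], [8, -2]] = [[1, -3], [9, -6]]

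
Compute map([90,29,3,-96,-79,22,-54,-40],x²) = (90)²=8100, (29)²=841, (3)²=9, (-96)²=9216, (-79)²=6241, (22)²=484, (-54)²=2916, (-40)²=1600
= [8100, 841, 9, 9216, 6241, 484, 2916, 1600]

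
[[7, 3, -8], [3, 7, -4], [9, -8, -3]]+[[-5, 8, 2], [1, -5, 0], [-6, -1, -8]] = [[2, 11, -6], [4, 2, -4], [3, -9, -11]]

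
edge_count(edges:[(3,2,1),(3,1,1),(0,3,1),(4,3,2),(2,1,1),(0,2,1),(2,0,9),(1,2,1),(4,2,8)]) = 9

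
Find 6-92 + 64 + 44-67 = -45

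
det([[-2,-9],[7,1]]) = 61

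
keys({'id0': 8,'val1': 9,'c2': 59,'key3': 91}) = ['id0', 'val1', 'c2', 'key3']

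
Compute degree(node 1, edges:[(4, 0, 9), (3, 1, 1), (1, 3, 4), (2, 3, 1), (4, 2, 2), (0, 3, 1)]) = incident: (3,1), (1,3)
= 2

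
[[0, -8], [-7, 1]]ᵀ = [[0, -7], [-8, 1]]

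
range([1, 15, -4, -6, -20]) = 35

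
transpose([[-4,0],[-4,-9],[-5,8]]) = [[-4, -4, -5], [0, -9, 8]]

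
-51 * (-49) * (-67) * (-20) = 3348660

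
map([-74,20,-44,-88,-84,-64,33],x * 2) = [-148, 40, -88, -176, -168, -128, 66]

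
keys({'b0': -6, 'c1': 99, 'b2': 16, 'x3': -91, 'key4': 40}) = ['b0', 'c1', 'b2', 'x3', 'key4']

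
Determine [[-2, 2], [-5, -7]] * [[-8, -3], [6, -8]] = C[0][0] = (-2)*(-8) + (2)*(6) = 28
C[0][1] = (-2)*(-3) + (2)*(-8) = -10
C[1][0] = (-5)*(-8) + (-7)*(6) = -2
C[1][1] = (-5)*(-3) + (-7)*(-8) = 71
= [[28, -10], [-2, 71]]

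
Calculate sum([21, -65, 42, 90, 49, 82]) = 219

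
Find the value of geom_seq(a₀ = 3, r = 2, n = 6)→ a_0 = 3*2^0 = 3
a_1 = 3*2^1 = 6
a_2 = 3*2^2 = 12
...
= [3, 6, 12, 24, 48, 96]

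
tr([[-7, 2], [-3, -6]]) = -13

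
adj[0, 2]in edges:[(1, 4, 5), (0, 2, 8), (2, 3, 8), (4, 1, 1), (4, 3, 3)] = 8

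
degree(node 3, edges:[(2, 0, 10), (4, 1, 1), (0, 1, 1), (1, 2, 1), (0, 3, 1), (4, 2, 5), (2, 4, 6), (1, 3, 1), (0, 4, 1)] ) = 2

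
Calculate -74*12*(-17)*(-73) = -1102008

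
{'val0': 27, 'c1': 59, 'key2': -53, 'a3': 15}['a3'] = 15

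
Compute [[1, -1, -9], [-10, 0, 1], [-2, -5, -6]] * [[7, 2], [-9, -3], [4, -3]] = [[-20, 32], [-66, -23], [7, 29]]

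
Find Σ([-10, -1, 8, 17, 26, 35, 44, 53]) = (-10) + (-1) + 8 + 17 + 26 + 35 + 44 + 53
= 172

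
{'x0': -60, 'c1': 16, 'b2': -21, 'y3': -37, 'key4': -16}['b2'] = -21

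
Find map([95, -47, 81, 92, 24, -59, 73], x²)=[9025, 2209, 6561, 8464, 576, 3481, 5329]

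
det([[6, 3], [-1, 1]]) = 9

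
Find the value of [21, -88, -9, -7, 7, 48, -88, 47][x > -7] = [21, 7, 48, 47]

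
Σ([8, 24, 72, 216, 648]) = 8 + 24 + 72 + 216 + 648
= 968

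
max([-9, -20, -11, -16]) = -9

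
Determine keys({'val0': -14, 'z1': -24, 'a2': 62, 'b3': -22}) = ['val0', 'z1', 'a2', 'b3']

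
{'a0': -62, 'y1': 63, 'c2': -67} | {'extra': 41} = {'a0': -62, 'y1': 63, 'c2': -67, 'extra': 41}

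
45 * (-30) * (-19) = 25650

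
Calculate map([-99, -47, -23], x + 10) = [-89, -37, -13]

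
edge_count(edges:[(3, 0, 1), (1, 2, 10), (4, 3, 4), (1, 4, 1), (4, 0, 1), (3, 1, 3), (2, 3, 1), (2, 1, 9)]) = 8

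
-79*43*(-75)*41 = 10445775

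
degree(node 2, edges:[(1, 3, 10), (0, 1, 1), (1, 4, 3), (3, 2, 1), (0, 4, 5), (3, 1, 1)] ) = incident: (3,2)
= 1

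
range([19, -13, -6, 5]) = 32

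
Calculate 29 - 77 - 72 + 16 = -104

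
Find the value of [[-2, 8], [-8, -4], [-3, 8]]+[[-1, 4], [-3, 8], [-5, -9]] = [[-3, 12], [-11, 4], [-8, -1]]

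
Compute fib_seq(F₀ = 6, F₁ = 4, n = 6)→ F_2 = F_1 + F_0 = 10
F_3 = F_2 + F_1 = 14
F_4 = F_3 + F_2 = 24
...
= [6, 4, 10, 14, 24, 38]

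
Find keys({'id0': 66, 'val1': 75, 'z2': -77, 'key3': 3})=['id0', 'val1', 'z2', 'key3']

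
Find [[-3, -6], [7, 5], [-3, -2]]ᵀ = [[-3, 7, -3], [-6, 5, -2]]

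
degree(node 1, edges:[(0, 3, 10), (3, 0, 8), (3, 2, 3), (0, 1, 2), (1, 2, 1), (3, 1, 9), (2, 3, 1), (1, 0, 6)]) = 4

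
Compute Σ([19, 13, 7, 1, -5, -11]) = 19 + 13 + 7 + 1 + (-5) + (-11)
= 24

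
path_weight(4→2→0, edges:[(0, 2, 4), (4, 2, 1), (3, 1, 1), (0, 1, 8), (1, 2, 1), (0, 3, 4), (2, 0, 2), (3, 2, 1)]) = 3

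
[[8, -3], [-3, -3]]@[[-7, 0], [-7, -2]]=C[0][0] = (8)*(-7) + (-3)*(-7) = -35
C[0][1] = (8)*(0) + (-3)*(-2) = 6
C[1][0] = (-3)*(-7) + (-3)*(-7) = 42
C[1][1] = (-3)*(0) + (-3)*(-2) = 6
= [[-35, 6], [42, 6]]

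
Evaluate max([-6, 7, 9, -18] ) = 9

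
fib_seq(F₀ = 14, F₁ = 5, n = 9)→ [14, 5, 19, 24, 43, 67, 110, 177, 287]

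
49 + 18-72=-5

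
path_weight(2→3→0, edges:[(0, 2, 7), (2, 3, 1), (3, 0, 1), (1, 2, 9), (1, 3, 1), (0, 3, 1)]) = w(2→3)=1 + w(3→0)=1
= 2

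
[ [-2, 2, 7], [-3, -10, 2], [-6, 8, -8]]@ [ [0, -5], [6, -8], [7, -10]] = C[0][0] = (-2)*(0) + (2)*(6) + (7)*(7) = 61
C[0][1] = (-2)*(-5) + (2)*(-8) + (7)*(-10) = -76
C[1][0] = (-3)*(0) + (-10)*(6) + (2)*(7) = -46
C[1][1] = (-3)*(-5) + (-10)*(-8) + (2)*(-10) = 75
C[2][0] = (-6)*(0) + (8)*(6) + (-8)*(7) = -8
C[2][1] = (-6)*(-5) + (8)*(-8) + (-8)*(-10) = 46
= [[61, -76], [-46, 75], [-8, 46]]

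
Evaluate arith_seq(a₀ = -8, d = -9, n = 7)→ a_0 = -8 + 0*-9 = -8
a_1 = -8 + 1*-9 = -17
a_2 = -8 + 2*-9 = -26
...
= [-8, -17, -26, -35, -44, -53, -62]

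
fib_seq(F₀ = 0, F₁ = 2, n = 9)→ [0, 2, 2, 4, 6, 10, 16, 26, 42]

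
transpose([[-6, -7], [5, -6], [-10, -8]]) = [[-6, 5, -10], [-7, -6, -8]]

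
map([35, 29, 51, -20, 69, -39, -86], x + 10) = 35+10=45, 29+10=39, 51+10=61, -20+10=-10, 69+10=79, -39+10=-29, -86+10=-76
= [45, 39, 61, -10, 79, -29, -76]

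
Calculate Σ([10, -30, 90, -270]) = 10 + -30 + 90 + -270
= -200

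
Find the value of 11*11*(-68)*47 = -386716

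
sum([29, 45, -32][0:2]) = slice → [29, 45]
29 + 45
= 74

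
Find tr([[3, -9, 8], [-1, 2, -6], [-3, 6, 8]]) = 13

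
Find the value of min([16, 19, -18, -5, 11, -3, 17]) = -18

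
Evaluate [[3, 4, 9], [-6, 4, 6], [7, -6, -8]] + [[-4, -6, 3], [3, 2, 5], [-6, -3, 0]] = [[-1, -2, 12], [-3, 6, 11], [1, -9, -8]]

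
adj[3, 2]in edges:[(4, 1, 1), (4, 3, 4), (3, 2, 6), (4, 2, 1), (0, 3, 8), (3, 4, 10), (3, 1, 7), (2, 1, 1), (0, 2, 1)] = 6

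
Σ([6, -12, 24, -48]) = 6 + -12 + 24 + -48
= -30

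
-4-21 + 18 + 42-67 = -32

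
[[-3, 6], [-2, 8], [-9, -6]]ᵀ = [[-3, -2, -9], [6, 8, -6]]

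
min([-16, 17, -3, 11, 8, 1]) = -16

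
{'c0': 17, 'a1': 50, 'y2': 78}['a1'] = 50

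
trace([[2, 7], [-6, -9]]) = diagonal: 2 + (-9)
= -7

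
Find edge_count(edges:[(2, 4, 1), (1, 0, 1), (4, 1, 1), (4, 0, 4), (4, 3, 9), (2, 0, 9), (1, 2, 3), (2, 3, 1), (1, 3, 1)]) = 9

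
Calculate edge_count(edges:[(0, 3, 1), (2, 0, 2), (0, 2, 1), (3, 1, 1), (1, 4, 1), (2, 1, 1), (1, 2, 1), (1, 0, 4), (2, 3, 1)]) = 9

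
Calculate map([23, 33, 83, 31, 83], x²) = (23)²=529, (33)²=1089, (83)²=6889, (31)²=961, (83)²=6889
= [529, 1089, 6889, 961, 6889]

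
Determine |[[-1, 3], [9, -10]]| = -17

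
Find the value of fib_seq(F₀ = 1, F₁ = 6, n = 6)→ [1, 6, 7, 13, 20, 33]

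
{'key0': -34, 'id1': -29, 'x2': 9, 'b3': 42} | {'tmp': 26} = {'key0': -34, 'id1': -29, 'x2': 9, 'b3': 42, 'tmp': 26}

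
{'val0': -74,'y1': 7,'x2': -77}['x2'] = -77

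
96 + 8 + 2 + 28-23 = 111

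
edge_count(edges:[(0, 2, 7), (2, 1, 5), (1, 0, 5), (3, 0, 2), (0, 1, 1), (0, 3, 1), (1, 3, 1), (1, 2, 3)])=8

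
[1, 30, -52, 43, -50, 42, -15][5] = 42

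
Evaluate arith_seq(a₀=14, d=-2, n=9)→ [14, 12, 10, 8, 6, 4, 2, 0, -2]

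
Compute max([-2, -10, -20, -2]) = -2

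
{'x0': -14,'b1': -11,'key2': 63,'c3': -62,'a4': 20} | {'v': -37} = {'x0': -14, 'b1': -11, 'key2': 63, 'c3': -62, 'a4': 20, 'v': -37}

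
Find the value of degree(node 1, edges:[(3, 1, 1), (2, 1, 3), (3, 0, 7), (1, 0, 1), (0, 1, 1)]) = 4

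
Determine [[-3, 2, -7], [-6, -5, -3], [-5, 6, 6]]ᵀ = [[-3, -6, -5], [2, -5, 6], [-7, -3, 6]]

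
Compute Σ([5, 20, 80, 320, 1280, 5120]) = 6825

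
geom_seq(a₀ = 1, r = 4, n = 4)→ [1, 4, 16, 64]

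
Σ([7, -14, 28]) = 7 + -14 + 28
= 21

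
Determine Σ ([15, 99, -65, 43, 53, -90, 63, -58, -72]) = 15 + 99 + (-65) + 43 + 53 + (-90) + 63 + (-58) + (-72)
= -12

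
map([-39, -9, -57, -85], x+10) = -39+10=-29, -9+10=1, -57+10=-47, -85+10=-75
= [-29, 1, -47, -75]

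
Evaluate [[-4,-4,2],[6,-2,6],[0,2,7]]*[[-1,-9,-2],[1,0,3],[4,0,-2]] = [[8, 36, -8], [16, -54, -30], [30, 0, -8]]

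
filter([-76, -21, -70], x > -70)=[-21]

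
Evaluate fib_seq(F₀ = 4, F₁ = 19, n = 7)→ F_2 = F_1 + F_0 = 23
F_3 = F_2 + F_1 = 42
F_4 = F_3 + F_2 = 65
...
= [4, 19, 23, 42, 65, 107, 172]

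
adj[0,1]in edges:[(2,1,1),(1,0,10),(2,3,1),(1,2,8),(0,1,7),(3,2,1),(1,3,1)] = 7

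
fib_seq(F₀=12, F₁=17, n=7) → F_2 = F_1 + F_0 = 29
F_3 = F_2 + F_1 = 46
F_4 = F_3 + F_2 = 75
...
= [12, 17, 29, 46, 75, 121, 196]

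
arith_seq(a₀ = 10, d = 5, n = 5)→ a_0 = 10 + 0*5 = 10
a_1 = 10 + 1*5 = 15
a_2 = 10 + 2*5 = 20
...
= [10, 15, 20, 25, 30]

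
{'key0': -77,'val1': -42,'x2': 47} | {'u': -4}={'key0': -77, 'val1': -42, 'x2': 47, 'u': -4}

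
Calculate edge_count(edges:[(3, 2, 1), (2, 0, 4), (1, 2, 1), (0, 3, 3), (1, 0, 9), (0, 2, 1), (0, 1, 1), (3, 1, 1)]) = 8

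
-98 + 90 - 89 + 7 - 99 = -189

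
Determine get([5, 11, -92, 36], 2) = -92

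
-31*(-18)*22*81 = 994356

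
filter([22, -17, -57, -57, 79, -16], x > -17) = keep x where x > -17: 22✓, -17✗, -57✗, -57✗, 79✓, -16✓
= [22, 79, -16]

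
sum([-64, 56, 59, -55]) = -4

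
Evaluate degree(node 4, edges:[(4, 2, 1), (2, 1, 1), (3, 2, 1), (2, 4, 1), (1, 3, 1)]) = incident: (4,2), (2,4)
= 2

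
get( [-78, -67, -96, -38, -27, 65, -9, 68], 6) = -9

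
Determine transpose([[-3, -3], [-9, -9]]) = [[-3, -9], [-3, -9]]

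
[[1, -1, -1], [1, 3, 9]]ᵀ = [[1, 1], [-1, 3], [-1, 9]]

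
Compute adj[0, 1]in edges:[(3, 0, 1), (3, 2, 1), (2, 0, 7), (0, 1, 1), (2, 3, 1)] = 1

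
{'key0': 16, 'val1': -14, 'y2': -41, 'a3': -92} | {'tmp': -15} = {'key0': 16, 'val1': -14, 'y2': -41, 'a3': -92, 'tmp': -15}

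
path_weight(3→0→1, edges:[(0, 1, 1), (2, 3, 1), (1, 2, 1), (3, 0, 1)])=2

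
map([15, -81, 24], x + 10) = [25, -71, 34]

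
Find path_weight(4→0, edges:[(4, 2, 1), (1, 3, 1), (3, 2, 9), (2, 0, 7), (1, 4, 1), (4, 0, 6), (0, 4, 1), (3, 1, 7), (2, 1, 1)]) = 6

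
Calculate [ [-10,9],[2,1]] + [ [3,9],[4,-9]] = [[-7, 18], [6, -8]]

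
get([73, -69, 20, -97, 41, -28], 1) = -69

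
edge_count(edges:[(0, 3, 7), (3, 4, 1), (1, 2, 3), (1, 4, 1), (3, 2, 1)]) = 5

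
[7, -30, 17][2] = 17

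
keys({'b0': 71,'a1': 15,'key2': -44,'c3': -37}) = ['b0', 'a1', 'key2', 'c3']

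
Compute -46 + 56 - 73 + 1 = -62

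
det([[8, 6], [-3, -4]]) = -14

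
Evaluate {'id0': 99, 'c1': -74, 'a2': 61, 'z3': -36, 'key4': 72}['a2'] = 61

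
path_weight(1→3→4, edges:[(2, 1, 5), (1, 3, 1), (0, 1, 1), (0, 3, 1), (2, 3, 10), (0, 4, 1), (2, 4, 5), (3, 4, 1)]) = 2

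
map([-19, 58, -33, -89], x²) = [361, 3364, 1089, 7921]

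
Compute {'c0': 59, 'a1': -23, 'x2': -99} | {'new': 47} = {'c0': 59, 'a1': -23, 'x2': -99, 'new': 47}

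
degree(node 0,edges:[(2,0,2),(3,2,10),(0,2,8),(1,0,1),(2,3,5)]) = 3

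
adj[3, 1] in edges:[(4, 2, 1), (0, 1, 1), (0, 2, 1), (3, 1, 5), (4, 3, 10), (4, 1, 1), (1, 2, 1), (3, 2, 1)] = 5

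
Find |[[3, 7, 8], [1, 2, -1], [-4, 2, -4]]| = (1)*(3)*det([[2, -1], [2, -4]]) + (-1)*(7)*det([[1, -1], [-4, -4]]) + (1)*(8)*det([[1, 2], [-4, 2]])
= -18 + 56 + 80
= 118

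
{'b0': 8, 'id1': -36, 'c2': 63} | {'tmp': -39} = {'b0': 8, 'id1': -36, 'c2': 63, 'tmp': -39}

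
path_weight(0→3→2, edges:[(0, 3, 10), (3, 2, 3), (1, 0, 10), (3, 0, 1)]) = w(0→3)=10 + w(3→2)=3
= 13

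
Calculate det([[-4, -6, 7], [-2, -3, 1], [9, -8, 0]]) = (1)*(-4)*det([[-3, 1], [-8, 0]]) + (-1)*(-6)*det([[-2, 1], [9, 0]]) + (1)*(7)*det([[-2, -3], [9, -8]])
= -32 + -54 + 301
= 215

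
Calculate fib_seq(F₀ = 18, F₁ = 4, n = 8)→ F_2 = F_1 + F_0 = 22
F_3 = F_2 + F_1 = 26
F_4 = F_3 + F_2 = 48
...
= [18, 4, 22, 26, 48, 74, 122, 196]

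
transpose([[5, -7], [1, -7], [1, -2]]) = [[5, 1, 1], [-7, -7, -2]]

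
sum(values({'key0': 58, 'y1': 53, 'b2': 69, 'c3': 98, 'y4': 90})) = 58 + 53 + 69 + 98 + 90
= 368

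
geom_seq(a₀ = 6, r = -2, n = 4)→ a_0 = 6*(-2)^0 = 6
a_1 = 6*(-2)^1 = -12
a_2 = 6*(-2)^2 = 24
...
= [6, -12, 24, -48]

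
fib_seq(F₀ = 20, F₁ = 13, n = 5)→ [20, 13, 33, 46, 79]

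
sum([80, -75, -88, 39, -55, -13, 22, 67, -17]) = 80 + (-75) + (-88) + 39 + (-55) + (-13) + 22 + 67 + (-17)
= -40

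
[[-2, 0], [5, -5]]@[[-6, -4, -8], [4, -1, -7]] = [[12, 8, 16], [-50, -15, -5]]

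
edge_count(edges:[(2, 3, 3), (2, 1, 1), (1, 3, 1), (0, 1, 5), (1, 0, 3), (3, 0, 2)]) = 6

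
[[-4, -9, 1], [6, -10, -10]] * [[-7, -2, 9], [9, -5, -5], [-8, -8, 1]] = [[-61, 45, 10], [-52, 118, 94]]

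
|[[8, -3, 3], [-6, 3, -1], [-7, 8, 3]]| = -20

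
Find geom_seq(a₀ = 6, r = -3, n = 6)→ [6, -18, 54, -162, 486, -1458]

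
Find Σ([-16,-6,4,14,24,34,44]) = (-16) + (-6) + 4 + 14 + 24 + 34 + 44
= 98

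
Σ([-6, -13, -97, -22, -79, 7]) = (-6) + (-13) + (-97) + (-22) + (-79) + 7
= -210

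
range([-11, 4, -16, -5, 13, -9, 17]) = 33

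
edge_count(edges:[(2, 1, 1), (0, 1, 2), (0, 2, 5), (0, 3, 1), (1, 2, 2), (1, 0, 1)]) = 6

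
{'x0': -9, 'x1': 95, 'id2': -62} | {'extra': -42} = {'x0': -9, 'x1': 95, 'id2': -62, 'extra': -42}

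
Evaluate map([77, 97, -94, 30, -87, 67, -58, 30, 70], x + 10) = 77+10=87, 97+10=107, -94+10=-84, 30+10=40, -87+10=-77, 67+10=77, -58+10=-48, 30+10=40, 70+10=80
= [87, 107, -84, 40, -77, 77, -48, 40, 80]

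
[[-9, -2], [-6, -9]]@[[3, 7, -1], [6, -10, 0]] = [[-39, -43, 9], [-72, 48, 6]]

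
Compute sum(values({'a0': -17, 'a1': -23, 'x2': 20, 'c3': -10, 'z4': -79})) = (-17) + (-23) + 20 + (-10) + (-79)
= -109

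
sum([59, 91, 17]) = 167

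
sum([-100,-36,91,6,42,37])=40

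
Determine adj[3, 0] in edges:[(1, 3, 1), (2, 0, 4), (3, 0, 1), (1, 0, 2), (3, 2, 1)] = 1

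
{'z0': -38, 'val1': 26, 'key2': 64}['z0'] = -38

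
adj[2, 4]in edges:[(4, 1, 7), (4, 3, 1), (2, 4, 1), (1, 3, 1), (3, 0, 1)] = 1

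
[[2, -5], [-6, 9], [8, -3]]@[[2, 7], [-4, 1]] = [[24, 9], [-48, -33], [28, 53]]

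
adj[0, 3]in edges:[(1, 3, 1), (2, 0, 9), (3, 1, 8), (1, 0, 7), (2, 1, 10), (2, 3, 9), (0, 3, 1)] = 1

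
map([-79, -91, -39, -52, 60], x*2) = -79*2=-158, -91*2=-182, -39*2=-78, -52*2=-104, 60*2=120
= [-158, -182, -78, -104, 120]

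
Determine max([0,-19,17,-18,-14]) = 17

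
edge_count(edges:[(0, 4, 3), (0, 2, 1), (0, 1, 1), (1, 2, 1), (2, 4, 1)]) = 5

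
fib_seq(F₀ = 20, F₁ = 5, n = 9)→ [20, 5, 25, 30, 55, 85, 140, 225, 365]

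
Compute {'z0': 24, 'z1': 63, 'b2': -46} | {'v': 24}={'z0': 24, 'z1': 63, 'b2': -46, 'v': 24}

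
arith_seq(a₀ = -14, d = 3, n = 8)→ [-14, -11, -8, -5, -2, 1, 4, 7]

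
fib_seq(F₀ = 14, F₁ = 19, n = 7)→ [14, 19, 33, 52, 85, 137, 222]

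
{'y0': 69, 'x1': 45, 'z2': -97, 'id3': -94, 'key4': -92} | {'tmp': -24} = {'y0': 69, 'x1': 45, 'z2': -97, 'id3': -94, 'key4': -92, 'tmp': -24}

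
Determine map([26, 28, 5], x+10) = 26+10=36, 28+10=38, 5+10=15
= [36, 38, 15]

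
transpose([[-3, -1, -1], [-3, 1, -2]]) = [[-3, -3], [-1, 1], [-1, -2]]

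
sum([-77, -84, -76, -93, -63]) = -393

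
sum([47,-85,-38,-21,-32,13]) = 47 + (-85) + (-38) + (-21) + (-32) + 13
= -116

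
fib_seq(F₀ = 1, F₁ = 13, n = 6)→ F_2 = F_1 + F_0 = 14
F_3 = F_2 + F_1 = 27
F_4 = F_3 + F_2 = 41
...
= [1, 13, 14, 27, 41, 68]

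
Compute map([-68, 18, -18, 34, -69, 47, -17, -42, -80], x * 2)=-68*2=-136, 18*2=36, -18*2=-36, 34*2=68, -69*2=-138, 47*2=94, -17*2=-34, -42*2=-84, -80*2=-160
= [-136, 36, -36, 68, -138, 94, -34, -84, -160]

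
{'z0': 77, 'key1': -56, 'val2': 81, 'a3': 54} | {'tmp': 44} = {'z0': 77, 'key1': -56, 'val2': 81, 'a3': 54, 'tmp': 44}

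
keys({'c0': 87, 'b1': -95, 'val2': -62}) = ['c0', 'b1', 'val2']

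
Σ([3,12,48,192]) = 3 + 12 + 48 + 192
= 255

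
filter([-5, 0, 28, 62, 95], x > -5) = [0, 28, 62, 95]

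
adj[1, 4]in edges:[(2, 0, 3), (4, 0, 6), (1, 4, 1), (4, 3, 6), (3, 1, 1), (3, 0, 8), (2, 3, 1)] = 1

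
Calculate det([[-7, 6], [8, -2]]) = -34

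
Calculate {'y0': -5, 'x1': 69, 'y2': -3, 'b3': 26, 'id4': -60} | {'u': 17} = {'y0': -5, 'x1': 69, 'y2': -3, 'b3': 26, 'id4': -60, 'u': 17}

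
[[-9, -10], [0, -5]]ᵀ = [[-9, 0], [-10, -5]]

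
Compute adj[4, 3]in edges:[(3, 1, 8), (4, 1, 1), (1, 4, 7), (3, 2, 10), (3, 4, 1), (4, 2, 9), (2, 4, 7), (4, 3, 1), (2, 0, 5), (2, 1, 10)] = 1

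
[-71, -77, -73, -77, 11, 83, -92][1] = -77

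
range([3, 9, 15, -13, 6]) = 28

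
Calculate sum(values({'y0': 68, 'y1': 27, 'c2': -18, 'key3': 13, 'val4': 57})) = 68 + 27 + (-18) + 13 + 57
= 147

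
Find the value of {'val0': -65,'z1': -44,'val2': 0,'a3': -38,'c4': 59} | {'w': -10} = {'val0': -65, 'z1': -44, 'val2': 0, 'a3': -38, 'c4': 59, 'w': -10}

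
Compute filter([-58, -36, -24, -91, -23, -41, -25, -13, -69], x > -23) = [-13]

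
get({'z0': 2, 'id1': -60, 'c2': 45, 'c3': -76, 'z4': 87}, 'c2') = 45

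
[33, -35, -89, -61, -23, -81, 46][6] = 46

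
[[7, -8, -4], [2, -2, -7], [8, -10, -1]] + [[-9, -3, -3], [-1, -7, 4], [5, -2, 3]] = [[-2, -11, -7], [1, -9, -3], [13, -12, 2]]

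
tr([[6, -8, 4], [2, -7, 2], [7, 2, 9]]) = 8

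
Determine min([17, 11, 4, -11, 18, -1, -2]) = -11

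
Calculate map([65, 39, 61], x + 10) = 65+10=75, 39+10=49, 61+10=71
= [75, 49, 71]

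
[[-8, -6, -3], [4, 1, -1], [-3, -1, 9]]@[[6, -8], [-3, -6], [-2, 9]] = C[0][0] = (-8)*(6) + (-6)*(-3) + (-3)*(-2) = -24
C[0][1] = (-8)*(-8) + (-6)*(-6) + (-3)*(9) = 73
C[1][0] = (4)*(6) + (1)*(-3) + (-1)*(-2) = 23
C[1][1] = (4)*(-8) + (1)*(-6) + (-1)*(9) = -47
C[2][0] = (-3)*(6) + (-1)*(-3) + (9)*(-2) = -33
C[2][1] = (-3)*(-8) + (-1)*(-6) + (9)*(9) = 111
= [[-24, 73], [23, -47], [-33, 111]]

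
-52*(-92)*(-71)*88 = -29890432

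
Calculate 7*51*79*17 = 479451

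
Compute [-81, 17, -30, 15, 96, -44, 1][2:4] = [-30, 15]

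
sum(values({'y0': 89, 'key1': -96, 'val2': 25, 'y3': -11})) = 7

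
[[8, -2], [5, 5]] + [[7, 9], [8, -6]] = [[15, 7], [13, -1]]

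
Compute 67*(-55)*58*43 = -9190390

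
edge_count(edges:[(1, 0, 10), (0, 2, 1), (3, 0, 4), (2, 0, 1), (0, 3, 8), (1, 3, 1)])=6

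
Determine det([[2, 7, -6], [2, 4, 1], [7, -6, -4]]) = (1)*(2)*det([[4, 1], [-6, -4]]) + (-1)*(7)*det([[2, 1], [7, -4]]) + (1)*(-6)*det([[2, 4], [7, -6]])
= -20 + 105 + 240
= 325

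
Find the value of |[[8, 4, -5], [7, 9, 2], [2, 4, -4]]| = (1)*(8)*det([[9, 2], [4, -4]]) + (-1)*(4)*det([[7, 2], [2, -4]]) + (1)*(-5)*det([[7, 9], [2, 4]])
= -352 + 128 + -50
= -274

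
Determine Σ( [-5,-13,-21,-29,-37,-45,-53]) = (-5) + (-13) + (-21) + (-29) + (-37) + (-45) + (-53)
= -203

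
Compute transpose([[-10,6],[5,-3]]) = [[-10, 5], [6, -3]]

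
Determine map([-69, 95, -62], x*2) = [-138, 190, -124]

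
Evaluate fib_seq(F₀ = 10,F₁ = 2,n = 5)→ F_2 = F_1 + F_0 = 12
F_3 = F_2 + F_1 = 14
F_4 = F_3 + F_2 = 26
= [10, 2, 12, 14, 26]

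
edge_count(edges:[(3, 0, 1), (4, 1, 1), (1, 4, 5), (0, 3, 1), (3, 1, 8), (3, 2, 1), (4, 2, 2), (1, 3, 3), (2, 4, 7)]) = 9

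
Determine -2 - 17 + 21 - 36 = -34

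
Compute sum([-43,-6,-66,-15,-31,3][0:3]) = -115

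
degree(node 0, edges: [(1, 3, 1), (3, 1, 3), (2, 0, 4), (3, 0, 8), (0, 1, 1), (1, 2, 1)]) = incident: (2,0), (3,0), (0,1)
= 3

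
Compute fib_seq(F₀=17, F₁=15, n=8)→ F_2 = F_1 + F_0 = 32
F_3 = F_2 + F_1 = 47
F_4 = F_3 + F_2 = 79
...
= [17, 15, 32, 47, 79, 126, 205, 331]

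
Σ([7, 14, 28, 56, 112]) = 217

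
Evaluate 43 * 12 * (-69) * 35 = -1246140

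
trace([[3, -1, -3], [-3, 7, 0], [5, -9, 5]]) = diagonal: 3 + 7 + 5
= 15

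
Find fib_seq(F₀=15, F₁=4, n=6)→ F_2 = F_1 + F_0 = 19
F_3 = F_2 + F_1 = 23
F_4 = F_3 + F_2 = 42
...
= [15, 4, 19, 23, 42, 65]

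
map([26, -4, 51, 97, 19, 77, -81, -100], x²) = [676, 16, 2601, 9409, 361, 5929, 6561, 10000]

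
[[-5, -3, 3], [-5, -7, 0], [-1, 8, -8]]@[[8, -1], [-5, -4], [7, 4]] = [[-4, 29], [-5, 33], [-104, -63]]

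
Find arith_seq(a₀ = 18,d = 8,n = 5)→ a_0 = 18 + 0*8 = 18
a_1 = 18 + 1*8 = 26
a_2 = 18 + 2*8 = 34
...
= [18, 26, 34, 42, 50]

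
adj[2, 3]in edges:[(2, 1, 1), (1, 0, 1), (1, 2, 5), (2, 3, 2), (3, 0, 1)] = 2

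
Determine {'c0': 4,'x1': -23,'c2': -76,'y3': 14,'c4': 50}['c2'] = -76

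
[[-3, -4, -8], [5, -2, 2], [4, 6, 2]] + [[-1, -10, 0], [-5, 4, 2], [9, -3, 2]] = [[-4, -14, -8], [0, 2, 4], [13, 3, 4]]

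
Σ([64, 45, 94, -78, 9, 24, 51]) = 209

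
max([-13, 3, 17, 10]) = 17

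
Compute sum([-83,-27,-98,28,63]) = -117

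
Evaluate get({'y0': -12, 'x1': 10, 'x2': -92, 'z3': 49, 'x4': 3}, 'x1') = 10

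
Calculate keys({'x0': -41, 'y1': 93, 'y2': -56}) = ['x0', 'y1', 'y2']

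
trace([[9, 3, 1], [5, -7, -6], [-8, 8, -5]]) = -3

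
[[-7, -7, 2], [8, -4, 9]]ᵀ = [[-7, 8], [-7, -4], [2, 9]]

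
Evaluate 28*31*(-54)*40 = -1874880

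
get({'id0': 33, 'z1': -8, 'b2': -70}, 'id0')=33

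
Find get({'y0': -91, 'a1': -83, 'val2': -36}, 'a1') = -83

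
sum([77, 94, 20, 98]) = 77 + 94 + 20 + 98
= 289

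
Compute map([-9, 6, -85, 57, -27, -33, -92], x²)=[81, 36, 7225, 3249, 729, 1089, 8464]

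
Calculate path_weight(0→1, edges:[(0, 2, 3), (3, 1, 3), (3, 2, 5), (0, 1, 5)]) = 5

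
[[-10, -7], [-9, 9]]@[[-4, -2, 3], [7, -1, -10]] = C[0][0] = (-10)*(-4) + (-7)*(7) = -9
C[0][1] = (-10)*(-2) + (-7)*(-1) = 27
C[0][2] = (-10)*(3) + (-7)*(-10) = 40
C[1][0] = (-9)*(-4) + (9)*(7) = 99
C[1][1] = (-9)*(-2) + (9)*(-1) = 9
C[1][2] = (-9)*(3) + (9)*(-10) = -117
= [[-9, 27, 40], [99, 9, -117]]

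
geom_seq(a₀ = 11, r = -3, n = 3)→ [11, -33, 99]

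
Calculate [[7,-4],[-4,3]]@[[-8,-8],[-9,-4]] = C[0][0] = (7)*(-8) + (-4)*(-9) = -20
C[0][1] = (7)*(-8) + (-4)*(-4) = -40
C[1][0] = (-4)*(-8) + (3)*(-9) = 5
C[1][1] = (-4)*(-8) + (3)*(-4) = 20
= [[-20, -40], [5, 20]]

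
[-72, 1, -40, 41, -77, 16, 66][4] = -77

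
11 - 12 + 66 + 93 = 158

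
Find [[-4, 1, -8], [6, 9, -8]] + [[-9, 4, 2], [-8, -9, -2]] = [[-13, 5, -6], [-2, 0, -10]]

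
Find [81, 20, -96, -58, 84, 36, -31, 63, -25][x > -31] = [81, 20, 84, 36, 63, -25]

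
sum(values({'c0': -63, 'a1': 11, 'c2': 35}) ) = -17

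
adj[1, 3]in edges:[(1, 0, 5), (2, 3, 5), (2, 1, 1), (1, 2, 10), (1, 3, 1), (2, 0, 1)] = 1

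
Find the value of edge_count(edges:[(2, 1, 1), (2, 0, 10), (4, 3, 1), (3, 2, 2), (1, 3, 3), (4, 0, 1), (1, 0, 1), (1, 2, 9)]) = 8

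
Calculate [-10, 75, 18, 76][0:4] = [-10, 75, 18, 76]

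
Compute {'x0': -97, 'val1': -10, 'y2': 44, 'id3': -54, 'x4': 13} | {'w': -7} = {'x0': -97, 'val1': -10, 'y2': 44, 'id3': -54, 'x4': 13, 'w': -7}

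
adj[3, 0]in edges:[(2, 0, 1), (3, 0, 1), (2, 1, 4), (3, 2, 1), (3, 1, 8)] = 1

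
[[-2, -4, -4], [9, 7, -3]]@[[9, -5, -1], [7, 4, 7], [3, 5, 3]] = [[-58, -26, -38], [121, -32, 31]]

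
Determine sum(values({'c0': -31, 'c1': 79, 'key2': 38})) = (-31) + 79 + 38
= 86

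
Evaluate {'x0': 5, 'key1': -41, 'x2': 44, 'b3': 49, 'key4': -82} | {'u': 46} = {'x0': 5, 'key1': -41, 'x2': 44, 'b3': 49, 'key4': -82, 'u': 46}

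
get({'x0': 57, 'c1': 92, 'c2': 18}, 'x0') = 57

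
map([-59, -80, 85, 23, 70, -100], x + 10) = -59+10=-49, -80+10=-70, 85+10=95, 23+10=33, 70+10=80, -100+10=-90
= [-49, -70, 95, 33, 80, -90]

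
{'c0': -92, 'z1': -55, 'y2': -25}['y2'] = -25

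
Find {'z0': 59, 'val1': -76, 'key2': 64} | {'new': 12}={'z0': 59, 'val1': -76, 'key2': 64, 'new': 12}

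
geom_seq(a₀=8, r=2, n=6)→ [8, 16, 32, 64, 128, 256]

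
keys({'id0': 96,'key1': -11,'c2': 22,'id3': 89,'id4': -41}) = ['id0', 'key1', 'c2', 'id3', 'id4']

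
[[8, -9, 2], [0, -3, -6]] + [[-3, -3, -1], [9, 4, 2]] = [[5, -12, 1], [9, 1, -4]]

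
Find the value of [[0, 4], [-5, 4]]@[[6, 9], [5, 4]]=C[0][0] = (0)*(6) + (4)*(5) = 20
C[0][1] = (0)*(9) + (4)*(4) = 16
C[1][0] = (-5)*(6) + (4)*(5) = -10
C[1][1] = (-5)*(9) + (4)*(4) = -29
= [[20, 16], [-10, -29]]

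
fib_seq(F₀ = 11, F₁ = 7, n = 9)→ [11, 7, 18, 25, 43, 68, 111, 179, 290]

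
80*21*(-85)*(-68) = 9710400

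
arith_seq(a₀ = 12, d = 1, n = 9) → a_0 = 12 + 0*1 = 12
a_1 = 12 + 1*1 = 13
a_2 = 12 + 2*1 = 14
...
= [12, 13, 14, 15, 16, 17, 18, 19, 20]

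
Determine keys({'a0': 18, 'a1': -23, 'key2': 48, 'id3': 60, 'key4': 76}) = ['a0', 'a1', 'key2', 'id3', 'key4']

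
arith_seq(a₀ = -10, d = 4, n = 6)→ a_0 = -10 + 0*4 = -10
a_1 = -10 + 1*4 = -6
a_2 = -10 + 2*4 = -2
...
= [-10, -6, -2, 2, 6, 10]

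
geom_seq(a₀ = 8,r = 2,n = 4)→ a_0 = 8*2^0 = 8
a_1 = 8*2^1 = 16
a_2 = 8*2^2 = 32
...
= [8, 16, 32, 64]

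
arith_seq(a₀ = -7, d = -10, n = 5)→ a_0 = -7 + 0*-10 = -7
a_1 = -7 + 1*-10 = -17
a_2 = -7 + 2*-10 = -27
...
= [-7, -17, -27, -37, -47]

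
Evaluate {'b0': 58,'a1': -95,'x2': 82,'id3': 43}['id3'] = 43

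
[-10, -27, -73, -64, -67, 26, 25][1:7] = [-27, -73, -64, -67, 26, 25]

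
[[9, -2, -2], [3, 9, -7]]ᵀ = [[9, 3], [-2, 9], [-2, -7]]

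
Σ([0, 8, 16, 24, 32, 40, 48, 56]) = 0 + 8 + 16 + 24 + 32 + 40 + 48 + 56
= 224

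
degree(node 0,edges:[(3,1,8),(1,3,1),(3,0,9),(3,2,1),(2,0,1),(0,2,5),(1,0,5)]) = 4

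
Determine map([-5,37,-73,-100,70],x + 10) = -5+10=5, 37+10=47, -73+10=-63, -100+10=-90, 70+10=80
= [5, 47, -63, -90, 80]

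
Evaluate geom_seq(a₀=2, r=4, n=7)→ [2, 8, 32, 128, 512, 2048, 8192]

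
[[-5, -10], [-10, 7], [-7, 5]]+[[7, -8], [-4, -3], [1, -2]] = [[2, -18], [-14, 4], [-6, 3]]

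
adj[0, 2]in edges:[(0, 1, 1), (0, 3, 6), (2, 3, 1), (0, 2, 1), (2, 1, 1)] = 1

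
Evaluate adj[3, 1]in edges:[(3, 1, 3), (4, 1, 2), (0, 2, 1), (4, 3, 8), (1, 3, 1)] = 3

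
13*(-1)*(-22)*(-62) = -17732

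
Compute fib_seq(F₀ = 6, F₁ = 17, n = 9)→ [6, 17, 23, 40, 63, 103, 166, 269, 435]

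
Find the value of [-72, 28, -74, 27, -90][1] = 28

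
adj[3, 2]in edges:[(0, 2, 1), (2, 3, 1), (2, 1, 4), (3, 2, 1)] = 1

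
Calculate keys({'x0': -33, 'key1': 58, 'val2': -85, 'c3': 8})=['x0', 'key1', 'val2', 'c3']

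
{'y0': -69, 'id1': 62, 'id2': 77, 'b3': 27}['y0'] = -69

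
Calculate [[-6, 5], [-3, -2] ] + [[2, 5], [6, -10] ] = [[-4, 10], [3, -12]]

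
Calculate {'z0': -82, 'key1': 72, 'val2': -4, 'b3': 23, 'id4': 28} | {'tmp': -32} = {'z0': -82, 'key1': 72, 'val2': -4, 'b3': 23, 'id4': 28, 'tmp': -32}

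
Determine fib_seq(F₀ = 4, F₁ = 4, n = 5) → [4, 4, 8, 12, 20]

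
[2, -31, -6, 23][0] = 2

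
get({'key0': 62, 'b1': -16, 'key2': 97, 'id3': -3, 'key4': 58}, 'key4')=58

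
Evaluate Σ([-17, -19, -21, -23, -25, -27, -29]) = (-17) + (-19) + (-21) + (-23) + (-25) + (-27) + (-29)
= -161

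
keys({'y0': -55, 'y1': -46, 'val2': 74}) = ['y0', 'y1', 'val2']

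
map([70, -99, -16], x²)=(70)²=4900, (-99)²=9801, (-16)²=256
= [4900, 9801, 256]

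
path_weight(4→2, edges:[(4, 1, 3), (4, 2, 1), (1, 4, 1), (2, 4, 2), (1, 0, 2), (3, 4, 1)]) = w(4→2)=1
= 1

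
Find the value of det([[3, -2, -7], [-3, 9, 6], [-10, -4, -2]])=-564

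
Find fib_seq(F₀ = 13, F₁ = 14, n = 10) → [13, 14, 27, 41, 68, 109, 177, 286, 463, 749]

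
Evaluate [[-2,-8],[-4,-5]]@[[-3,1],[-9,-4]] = [[78, 30], [57, 16]]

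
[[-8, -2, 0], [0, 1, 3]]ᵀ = [[-8, 0], [-2, 1], [0, 3]]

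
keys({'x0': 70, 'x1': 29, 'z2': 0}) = ['x0', 'x1', 'z2']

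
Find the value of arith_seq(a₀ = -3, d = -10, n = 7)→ [-3, -13, -23, -33, -43, -53, -63]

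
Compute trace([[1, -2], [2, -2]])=diagonal: 1 + (-2)
= -1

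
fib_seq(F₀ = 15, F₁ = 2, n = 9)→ [15, 2, 17, 19, 36, 55, 91, 146, 237]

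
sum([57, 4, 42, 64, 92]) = 57 + 4 + 42 + 64 + 92
= 259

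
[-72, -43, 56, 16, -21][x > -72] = keep x where x > -72: -72✗, -43✓, 56✓, 16✓, -21✓
= [-43, 56, 16, -21]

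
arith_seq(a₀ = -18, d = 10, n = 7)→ [-18, -8, 2, 12, 22, 32, 42]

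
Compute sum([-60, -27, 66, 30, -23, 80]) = 66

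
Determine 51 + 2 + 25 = 78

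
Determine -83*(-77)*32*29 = 5930848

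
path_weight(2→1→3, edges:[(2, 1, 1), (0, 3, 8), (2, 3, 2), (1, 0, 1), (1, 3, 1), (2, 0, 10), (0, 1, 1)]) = 2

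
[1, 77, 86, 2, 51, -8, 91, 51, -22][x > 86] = keep x where x > 86: 1✗, 77✗, 86✗, 2✗, 51✗, -8✗, 91✓, 51✗, -22✗
= [91]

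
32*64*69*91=12859392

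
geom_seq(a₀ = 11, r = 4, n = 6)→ a_0 = 11*4^0 = 11
a_1 = 11*4^1 = 44
a_2 = 11*4^2 = 176
...
= [11, 44, 176, 704, 2816, 11264]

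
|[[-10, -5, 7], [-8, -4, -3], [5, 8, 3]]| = -473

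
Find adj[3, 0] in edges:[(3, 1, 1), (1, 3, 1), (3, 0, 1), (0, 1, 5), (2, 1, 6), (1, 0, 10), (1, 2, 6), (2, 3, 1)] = 1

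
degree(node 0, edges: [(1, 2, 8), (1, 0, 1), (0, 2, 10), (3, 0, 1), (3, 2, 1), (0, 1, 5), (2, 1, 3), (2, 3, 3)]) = 4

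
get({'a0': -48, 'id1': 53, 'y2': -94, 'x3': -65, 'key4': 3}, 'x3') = -65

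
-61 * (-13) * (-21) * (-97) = 1615341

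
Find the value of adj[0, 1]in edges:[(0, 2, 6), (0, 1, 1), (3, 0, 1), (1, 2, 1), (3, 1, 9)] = 1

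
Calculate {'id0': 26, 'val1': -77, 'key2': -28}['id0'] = 26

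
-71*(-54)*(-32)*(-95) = 11655360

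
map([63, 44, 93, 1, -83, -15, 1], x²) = [3969, 1936, 8649, 1, 6889, 225, 1]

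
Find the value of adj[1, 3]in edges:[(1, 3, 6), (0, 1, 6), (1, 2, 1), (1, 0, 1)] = 6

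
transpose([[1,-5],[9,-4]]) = [[1, 9], [-5, -4]]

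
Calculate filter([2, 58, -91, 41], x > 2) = [58, 41]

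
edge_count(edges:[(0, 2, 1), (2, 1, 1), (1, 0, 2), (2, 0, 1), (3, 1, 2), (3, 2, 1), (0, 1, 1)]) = 7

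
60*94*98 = 552720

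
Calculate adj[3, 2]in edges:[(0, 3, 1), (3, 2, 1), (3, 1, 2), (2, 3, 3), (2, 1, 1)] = 1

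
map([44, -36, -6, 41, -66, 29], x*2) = 44*2=88, -36*2=-72, -6*2=-12, 41*2=82, -66*2=-132, 29*2=58
= [88, -72, -12, 82, -132, 58]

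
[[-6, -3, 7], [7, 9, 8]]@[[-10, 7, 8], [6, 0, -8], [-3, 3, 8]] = [[21, -21, 32], [-40, 73, 48]]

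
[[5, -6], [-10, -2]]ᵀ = [[5, -10], [-6, -2]]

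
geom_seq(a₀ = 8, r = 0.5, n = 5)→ a_0 = 8*0.5^0 = 8.0
a_1 = 8*0.5^1 = 4.0
a_2 = 8*0.5^2 = 2.0
...
= [8.0, 4.0, 2.0, 1.0, 0.5]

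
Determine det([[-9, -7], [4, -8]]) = (-9)*(-8) - (-7)*(4)
= 100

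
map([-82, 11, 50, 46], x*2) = -82*2=-164, 11*2=22, 50*2=100, 46*2=92
= [-164, 22, 100, 92]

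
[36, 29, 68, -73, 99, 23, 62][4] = 99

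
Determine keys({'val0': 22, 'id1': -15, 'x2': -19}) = ['val0', 'id1', 'x2']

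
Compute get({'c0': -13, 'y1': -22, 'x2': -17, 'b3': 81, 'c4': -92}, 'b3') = 81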